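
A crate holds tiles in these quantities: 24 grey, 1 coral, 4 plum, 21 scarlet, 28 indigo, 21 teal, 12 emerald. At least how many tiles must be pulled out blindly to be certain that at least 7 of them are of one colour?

Put each drawn tile into a box by colour. The largest draw with every box below 7 takes min(count, 6) from each colour; colours with fewer than 6 contribute all they have.
Σ min(cᵢ, 6) = 6 + 1 + 4 + 6 + 6 + 6 + 6 = 35.
Draw number 35 + 1 = 36 must push one box to 7.

36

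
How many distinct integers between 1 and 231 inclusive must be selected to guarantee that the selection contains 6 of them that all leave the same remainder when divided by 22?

111

By the pigeonhole principle, the 22 residue classes mod 22 are the pigeonholes.
With 110 integers one could put 5 in each residue class and have no class reach 6.
The 111th integer pushes some class to 6, so 22·5 + 1 = 111.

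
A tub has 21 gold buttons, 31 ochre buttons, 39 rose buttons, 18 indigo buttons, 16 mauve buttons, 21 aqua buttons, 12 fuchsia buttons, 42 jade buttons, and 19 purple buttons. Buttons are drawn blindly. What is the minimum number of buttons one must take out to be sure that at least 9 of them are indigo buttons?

In the worst case for collecting indigo buttons, every non-indigo button comes out first.
There are 21 + 31 + 39 + 16 + 21 + 12 + 42 + 19 = 201 non-indigo buttons altogether.
After those, each further button must be indigo, so 201 + 9 = 210 draws guarantee 9 indigo buttons.

210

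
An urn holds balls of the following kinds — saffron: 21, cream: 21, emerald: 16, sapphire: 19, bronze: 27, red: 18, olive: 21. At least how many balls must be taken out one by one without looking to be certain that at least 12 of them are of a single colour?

By pigeonhole, put each drawn ball into a box by colour. The largest draw with every box below 12 takes min(count, 11) from each colour.
Σ min(cᵢ, 11) = 11 + 11 + 11 + 11 + 11 + 11 + 11 = 77.
Draw number 77 + 1 = 78 must push one box to 12.

78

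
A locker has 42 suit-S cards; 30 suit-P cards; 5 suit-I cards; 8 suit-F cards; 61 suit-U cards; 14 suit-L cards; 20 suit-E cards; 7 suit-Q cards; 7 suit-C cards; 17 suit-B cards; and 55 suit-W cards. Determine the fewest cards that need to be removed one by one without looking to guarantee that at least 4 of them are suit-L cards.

256

In the worst case for collecting suit-L cards, every non-suit-L card comes out first.
There are 42 + 30 + 5 + 8 + 61 + 20 + 7 + 7 + 17 + 55 = 252 non-suit-L cards altogether.
After those, each further card must be suit-L, so 252 + 4 = 256 draws guarantee 4 suit-L cards.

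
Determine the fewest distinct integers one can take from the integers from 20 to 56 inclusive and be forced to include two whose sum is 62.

Two chosen integers sum to 62 exactly when both halves of some pair {x, 62−x} with 20 ≤ x ≤ 62−x ≤ 42 are chosen — 11 such pairs.
The remaining 15 elements (those with no distinct partner in range) can never complete a 62-sum, so the worst case takes all of them and one from each pair: 15 + 11 = 26.
The 27th integer has to be the second member of some pair, so 26 + 1 = 27.

27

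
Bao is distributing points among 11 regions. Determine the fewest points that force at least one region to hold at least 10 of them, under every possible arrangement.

100

With 99 points one could put exactly 9 in each of the 11 regions, and no region would reach 10.
One more point must land in a region that already has 9, giving it 10.
So 11 × 9 + 1 = 100 points are required.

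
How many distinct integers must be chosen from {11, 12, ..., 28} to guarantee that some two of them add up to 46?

A set avoiding the sum 46 can contain at most one of each pair {x, 46−x}, plus the 8 elements whose complement lies outside the range or equal to its own complement.
The integers 11, …, 23 (13 of them) are such a set: any two sum to at least 11+12 = 23 and at most 22+23 = 45 < 46.
Pigeonhole: any 14th integer completes one of the 5 pairs, so 14 choices force a sum of 46.

14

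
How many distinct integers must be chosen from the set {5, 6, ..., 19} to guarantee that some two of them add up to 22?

10

Two chosen integers sum to 22 exactly when both halves of some pair {x, 22−x} with 5 ≤ x ≤ 22−x ≤ 17 are chosen — 6 such pairs.
The remaining 3 elements (those with no distinct partner in range) can never complete a 22-sum, so the worst case takes all of them and one from each pair: 3 + 6 = 9.
The 10th integer has to be the second member of some pair, so 9 + 1 = 10.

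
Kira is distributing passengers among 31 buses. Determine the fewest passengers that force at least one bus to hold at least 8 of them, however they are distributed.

With 217 passengers one could put exactly 7 in each of the 31 buses, and no bus would reach 8.
One more passenger must land in a bus that already has 7, giving it 8.
So 31 × 7 + 1 = 218 passengers are required.

218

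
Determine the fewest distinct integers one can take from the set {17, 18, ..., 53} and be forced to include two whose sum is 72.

21

A set avoiding the sum 72 can contain at most one of each pair {x, 72−x}, plus the 3 elements whose complement lies outside the range or equal to its own complement.
The integers 17, …, 36 (20 of them) are such a set: any two sum to at least 17+18 = 35 and at most 35+36 = 71 < 72.
By the pigeonhole principle, any 21st integer completes one of the 17 pairs, so 21 choices force a sum of 72.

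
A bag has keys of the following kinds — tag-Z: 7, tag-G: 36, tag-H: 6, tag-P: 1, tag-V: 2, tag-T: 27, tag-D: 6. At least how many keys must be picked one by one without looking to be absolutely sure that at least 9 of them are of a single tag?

39

Pigeonhole: the 7 tags are the holes; the keys drawn are the pigeons.
To avoid 9 of any one tag, the worst case takes at most 8 of each tag, or every key of a tag that has fewer than 8.
That gives 7 + 8 + 6 + 1 + 2 + 8 + 6 = 38 keys with no tag reaching 9.
The next key forces some tag to 9, so 38 + 1 = 39.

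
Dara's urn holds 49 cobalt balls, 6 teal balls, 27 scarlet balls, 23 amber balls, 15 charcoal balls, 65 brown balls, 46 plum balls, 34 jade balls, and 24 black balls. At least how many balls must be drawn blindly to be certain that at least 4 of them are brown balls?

In the worst case for collecting brown balls, every non-brown ball comes out first.
There are 49 + 6 + 27 + 23 + 15 + 46 + 34 + 24 = 224 non-brown balls altogether.
After those, each further ball must be brown, so 224 + 4 = 228 draws guarantee 4 brown balls.

228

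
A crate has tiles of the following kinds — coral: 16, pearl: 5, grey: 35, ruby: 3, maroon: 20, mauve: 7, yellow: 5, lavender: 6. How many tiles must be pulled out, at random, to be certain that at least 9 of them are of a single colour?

An adversary could hand out at most 8 tiles per colour (5 colours run out sooner): 8 + 5 + 8 + 3 + 8 + 7 + 5 + 6 = 50 tiles and still no colour has 9.
By pigeonhole, one more tile lands in a colour already at 8, so 51 draws are enough and 50 are not.

51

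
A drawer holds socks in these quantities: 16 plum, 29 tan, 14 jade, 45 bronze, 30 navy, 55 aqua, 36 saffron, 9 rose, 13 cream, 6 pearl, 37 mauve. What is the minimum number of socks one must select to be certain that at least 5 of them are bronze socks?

250

In the worst case for collecting bronze socks, every non-bronze sock comes out first.
There are 16 + 29 + 14 + 30 + 55 + 36 + 9 + 13 + 6 + 37 = 245 non-bronze socks altogether.
After those, each further sock must be bronze, so 245 + 5 = 250 draws guarantee 5 bronze socks.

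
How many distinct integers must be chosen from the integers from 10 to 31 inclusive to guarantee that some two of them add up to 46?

15

A set avoiding the sum 46 can contain at most one of each pair {x, 46−x}, plus the 6 elements whose complement lies outside the range or equal to its own complement.
The integers 10, …, 23 (14 of them) are such a set: any two sum to at least 10+11 = 21 and at most 22+23 = 45 < 46.
By pigeonhole, any 15th integer completes one of the 8 pairs, so 15 choices force a sum of 46.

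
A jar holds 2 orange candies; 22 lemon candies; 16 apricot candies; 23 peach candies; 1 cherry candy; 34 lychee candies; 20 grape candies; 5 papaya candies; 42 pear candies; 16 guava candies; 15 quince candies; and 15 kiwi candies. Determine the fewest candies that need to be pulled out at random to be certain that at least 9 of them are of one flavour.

81

An adversary could hand out at most 8 candies per flavour (orange, cherry, papaya run out sooner): 2 + 8 + 8 + 8 + 1 + 8 + 8 + 5 + 8 + 8 + 8 + 8 = 80 candies and still no flavour has 9.
Pigeonhole: one more candy lands in a flavour already at 8, so 81 draws are enough and 80 are not.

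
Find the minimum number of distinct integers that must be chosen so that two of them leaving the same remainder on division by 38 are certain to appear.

By the pigeonhole principle, the 38 residue classes mod 38 are the pigeonholes.
With 38 integers one could put 1 in each residue class and have no class reach 2.
The 39th integer pushes some class to 2, so 38·1 + 1 = 39.

39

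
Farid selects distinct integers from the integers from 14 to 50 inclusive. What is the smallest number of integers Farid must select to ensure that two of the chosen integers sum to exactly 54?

Group the elements by complementary pair {x, 54−x}: {14,40}, {15,39}, {16,38}, …, giving 13 two-element pairs; the single value 27 (it cannot pair with itself since the integers are distinct); and 10 integers whose partner 54−x falls outside [14,50].
Treating each of those 24 groups as a pigeonhole, one can pick one integer per group — 24 integers — with no two summing to 54.
The 25th integer lands in an occupied pair, forcing a sum of 54.

25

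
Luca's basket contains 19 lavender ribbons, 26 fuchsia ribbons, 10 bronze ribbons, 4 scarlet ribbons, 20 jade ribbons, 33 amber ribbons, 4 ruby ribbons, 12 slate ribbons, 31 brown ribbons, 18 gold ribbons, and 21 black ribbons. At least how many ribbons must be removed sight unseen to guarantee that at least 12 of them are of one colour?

107

By pigeonhole, the 11 colours are the holes; the ribbons drawn are the pigeons.
To avoid 12 of any one colour, the worst case takes at most 11 of each colour, or every ribbon of a colour that has fewer than 11.
That gives 11 + 11 + 10 + 4 + 11 + 11 + 4 + 11 + 11 + 11 + 11 = 106 ribbons with no colour reaching 12.
The next ribbon forces some colour to 12, so 106 + 1 = 107.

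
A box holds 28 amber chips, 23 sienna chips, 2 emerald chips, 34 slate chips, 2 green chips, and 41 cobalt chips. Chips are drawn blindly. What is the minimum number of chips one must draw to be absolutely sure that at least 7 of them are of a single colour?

Put each drawn chip into a box by colour. The largest draw with every box below 7 takes min(count, 6) from each colour; colours with fewer than 6 contribute all they have.
Σ min(cᵢ, 6) = 6 + 6 + 2 + 6 + 2 + 6 = 28.
Draw number 28 + 1 = 29 must push one box to 7.

29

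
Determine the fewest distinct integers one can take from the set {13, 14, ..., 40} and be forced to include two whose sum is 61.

Two chosen integers sum to 61 exactly when both halves of some pair {x, 61−x} with 21 ≤ x ≤ 61−x ≤ 40 are chosen — 10 such pairs.
The remaining 8 elements (those with no distinct partner in range) can never complete a 61-sum, so the worst case takes all of them and one from each pair: 8 + 10 = 18.
The 19th integer has to be the second member of some pair, so 18 + 1 = 19.

19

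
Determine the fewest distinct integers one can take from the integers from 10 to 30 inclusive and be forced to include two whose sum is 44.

14

A set avoiding the sum 44 can contain at most one of each pair {x, 44−x}, plus the 5 elements whose complement lies outside the range or equal to its own complement.
The integers 10, …, 22 (13 of them) are such a set: any two sum to at least 10+11 = 21 and at most 21+22 = 43 < 44.
Any 14th integer completes one of the 8 pairs, so 14 choices force a sum of 44.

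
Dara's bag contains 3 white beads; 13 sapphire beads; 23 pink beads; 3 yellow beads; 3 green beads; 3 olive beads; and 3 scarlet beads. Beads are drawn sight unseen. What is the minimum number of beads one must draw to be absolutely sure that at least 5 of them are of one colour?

24

Put each drawn bead into a box by colour. The largest draw with every box below 5 takes min(count, 4) from each colour; colours with fewer than 4 contribute all they have.
Σ min(cᵢ, 4) = 3 + 4 + 4 + 3 + 3 + 3 + 3 = 23.
Draw number 23 + 1 = 24 must push one box to 5.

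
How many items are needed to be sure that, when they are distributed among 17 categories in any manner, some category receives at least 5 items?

With 68 items one could put exactly 4 in each of the 17 categories, and no category would reach 5.
By pigeonhole, one more item must land in a category that already has 4, giving it 5.
So 17 × 4 + 1 = 69 items are required.

69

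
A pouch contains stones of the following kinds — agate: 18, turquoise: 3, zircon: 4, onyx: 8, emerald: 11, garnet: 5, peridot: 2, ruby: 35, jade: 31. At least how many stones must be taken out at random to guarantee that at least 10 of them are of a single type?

An adversary could hand out at most 9 stones per type (5 types run out sooner): 9 + 3 + 4 + 8 + 9 + 5 + 2 + 9 + 9 = 58 stones and still no type has 10.
One more stone lands in a type already at 9, so 59 draws are enough and 58 are not.

59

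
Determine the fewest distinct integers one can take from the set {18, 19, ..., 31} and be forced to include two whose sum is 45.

A set avoiding the sum 45 can contain at most one of each pair {x, 45−x}, plus the 4 elements whose complement lies outside the range.
The integers 23, …, 31 (9 of them) are such a set: any two sum to at least 23+24 = 47 > 45.
Pigeonhole: any 10th integer completes one of the 5 pairs, so 10 choices force a sum of 45.

10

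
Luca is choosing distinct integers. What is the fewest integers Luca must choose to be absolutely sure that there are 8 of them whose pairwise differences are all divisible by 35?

Integers whose pairwise differences are multiples of 35 are exactly those sharing a remainder mod 35. Pigeonhole: the 35 residue classes mod 35 are the pigeonholes.
With 245 integers one could put 7 in each residue class and have no class reach 8.
The 246th integer pushes some class to 8, so 35·7 + 1 = 246.

246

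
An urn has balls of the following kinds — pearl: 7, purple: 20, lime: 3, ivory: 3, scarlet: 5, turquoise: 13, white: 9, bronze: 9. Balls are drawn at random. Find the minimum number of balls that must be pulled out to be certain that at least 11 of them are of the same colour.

An adversary could hand out at most 10 balls per colour (6 colours run out sooner): 7 + 10 + 3 + 3 + 5 + 10 + 9 + 9 = 56 balls and still no colour has 11.
One more ball lands in a colour already at 10, so 57 draws are enough and 56 are not.

57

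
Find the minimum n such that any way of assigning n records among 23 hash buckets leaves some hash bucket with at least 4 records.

With 69 records one could put exactly 3 in each of the 23 hash buckets, and no hash bucket would reach 4.
By pigeonhole, one more record must land in a hash bucket that already has 3, giving it 4.
So 23 × 3 + 1 = 70 records are required.

70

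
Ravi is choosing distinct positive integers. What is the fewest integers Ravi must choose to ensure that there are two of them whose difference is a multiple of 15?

16

Integers whose pairwise differences are multiples of 15 are exactly those sharing a remainder mod 15. Pigeonhole: the 15 residue classes mod 15 are the pigeonholes.
With 15 integers one could put 1 in each residue class and have no class reach 2.
The 16th integer pushes some class to 2, so 15·1 + 1 = 16.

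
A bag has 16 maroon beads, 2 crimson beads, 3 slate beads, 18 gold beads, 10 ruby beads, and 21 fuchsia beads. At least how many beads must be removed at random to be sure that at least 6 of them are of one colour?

Pigeonhole: put each drawn bead into a box by colour. The largest draw with every box below 6 takes min(count, 5) from each colour; colours with fewer than 5 contribute all they have.
Σ min(cᵢ, 5) = 5 + 2 + 3 + 5 + 5 + 5 = 25.
Draw number 25 + 1 = 26 must push one box to 6.

26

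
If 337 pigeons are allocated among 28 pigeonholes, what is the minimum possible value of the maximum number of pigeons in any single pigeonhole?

13

By the pigeonhole principle, the 28 pigeonholes are the holes and the 337 pigeons are the pigeons.
If every pigeonhole held at most 12 pigeons, the total would be at most 28 × 12 = 336, which is less than 337.
So some pigeonhole holds at least ⌈337/28⌉ = 13 pigeons.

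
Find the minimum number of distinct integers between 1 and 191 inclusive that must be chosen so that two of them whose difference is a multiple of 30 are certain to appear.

31

Integers whose pairwise differences are multiples of 30 are exactly those sharing a remainder mod 30. By pigeonhole, the 30 residue classes mod 30 are the pigeonholes.
With 30 integers one could put 1 in each residue class and have no class reach 2.
The 31st integer pushes some class to 2, so 30·1 + 1 = 31.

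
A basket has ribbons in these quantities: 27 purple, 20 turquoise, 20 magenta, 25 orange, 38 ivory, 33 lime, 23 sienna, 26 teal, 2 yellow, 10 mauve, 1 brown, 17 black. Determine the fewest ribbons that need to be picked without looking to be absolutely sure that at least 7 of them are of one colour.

An adversary could hand out at most 6 ribbons per colour (yellow, brown run out sooner): 6 + 6 + 6 + 6 + 6 + 6 + 6 + 6 + 2 + 6 + 1 + 6 = 63 ribbons and still no colour has 7.
One more ribbon lands in a colour already at 6, so 64 draws are enough and 63 are not.

64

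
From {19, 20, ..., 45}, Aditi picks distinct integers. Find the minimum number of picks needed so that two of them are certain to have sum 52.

21

Group the elements by complementary pair {x, 52−x}: {19,33}, {20,32}, {21,31}, …, giving 7 two-element pairs, the single value 26 (it cannot pair with itself since the integers are distinct), and 12 integers whose partner 52−x falls outside [19,45].
By the pigeonhole principle, treating each of those 20 groups as a pigeonhole, one can pick one integer per group — 20 integers — with no two summing to 52.
The 21st integer lands in an occupied pair, forcing a sum of 52.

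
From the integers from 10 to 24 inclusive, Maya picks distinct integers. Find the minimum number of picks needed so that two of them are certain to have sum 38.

11

Two chosen integers sum to 38 exactly when both halves of some pair {x, 38−x} with 14 ≤ x ≤ 38−x ≤ 24 are chosen — 5 such pairs.
The remaining 5 elements (those with no distinct partner in range) can never complete a 38-sum, so the worst case takes all of them and one from each pair: 5 + 5 = 10.
By pigeonhole, the 11th integer has to be the second member of some pair, so 10 + 1 = 11.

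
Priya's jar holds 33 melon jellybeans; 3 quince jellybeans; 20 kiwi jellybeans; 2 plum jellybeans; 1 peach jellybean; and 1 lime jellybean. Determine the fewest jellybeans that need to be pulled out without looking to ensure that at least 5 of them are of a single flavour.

16

The 6 flavours are the holes; the jellybeans drawn are the pigeons.
To avoid 5 of any one flavour, the worst case takes at most 4 of each flavour, or every jellybean of a flavour that has fewer than 4.
That gives 4 + 3 + 4 + 2 + 1 + 1 = 15 jellybeans with no flavour reaching 5.
The next jellybean forces some flavour to 5, so 15 + 1 = 16.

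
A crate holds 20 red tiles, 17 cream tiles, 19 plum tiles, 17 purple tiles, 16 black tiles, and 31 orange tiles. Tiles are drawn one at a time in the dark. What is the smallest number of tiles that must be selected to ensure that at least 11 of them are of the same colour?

61

By the pigeonhole principle, put each drawn tile into a box by colour. The largest draw with every box below 11 takes min(count, 10) from each colour.
Σ min(cᵢ, 10) = 10 + 10 + 10 + 10 + 10 + 10 = 60.
Draw number 60 + 1 = 61 must push one box to 11.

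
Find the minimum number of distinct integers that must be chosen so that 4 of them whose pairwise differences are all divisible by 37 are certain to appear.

112

Integers whose pairwise differences are multiples of 37 are exactly those sharing a remainder mod 37. By pigeonhole, the 37 residue classes mod 37 are the pigeonholes.
With 111 integers one could put 3 in each residue class and have no class reach 4.
The 112th integer pushes some class to 4, so 37·3 + 1 = 112.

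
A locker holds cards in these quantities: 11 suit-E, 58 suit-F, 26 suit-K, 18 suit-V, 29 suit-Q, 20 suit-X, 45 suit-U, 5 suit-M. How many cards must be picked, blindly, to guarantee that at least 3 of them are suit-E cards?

204

In the worst case for collecting suit-E cards, every non-suit-E card comes out first.
There are 58 + 26 + 18 + 29 + 20 + 45 + 5 = 201 non-suit-E cards altogether.
After those, each further card must be suit-E, so 201 + 3 = 204 draws guarantee 3 suit-E cards.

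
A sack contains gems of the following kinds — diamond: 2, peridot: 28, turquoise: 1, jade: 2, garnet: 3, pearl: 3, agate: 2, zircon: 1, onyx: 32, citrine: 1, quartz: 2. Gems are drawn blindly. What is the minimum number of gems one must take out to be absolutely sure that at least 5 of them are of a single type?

26

The 11 types are the holes; the gems drawn are the pigeons.
To avoid 5 of any one type, the worst case takes at most 4 of each type, or every gem of a type that has fewer than 4.
That gives 2 + 4 + 1 + 2 + 3 + 3 + 2 + 1 + 4 + 1 + 2 = 25 gems with no type reaching 5.
The next gem forces some type to 5, so 25 + 1 = 26.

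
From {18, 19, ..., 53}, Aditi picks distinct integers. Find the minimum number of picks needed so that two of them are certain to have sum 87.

A set avoiding the sum 87 can contain at most one of each pair {x, 87−x}, plus the 16 elements whose complement lies outside the range.
The integers 18, …, 43 (26 of them) are such a set: any two sum to at least 18+19 = 37 and at most 42+43 = 85 < 87.
By pigeonhole, any 27th integer completes one of the 10 pairs, so 27 choices force a sum of 87.

27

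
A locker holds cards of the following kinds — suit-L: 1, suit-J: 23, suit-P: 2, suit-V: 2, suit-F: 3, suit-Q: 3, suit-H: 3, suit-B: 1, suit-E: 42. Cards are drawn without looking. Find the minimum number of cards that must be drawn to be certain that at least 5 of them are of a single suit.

An adversary could hand out at most 4 cards per suit (7 suits run out sooner): 1 + 4 + 2 + 2 + 3 + 3 + 3 + 1 + 4 = 23 cards and still no suit has 5.
One more card lands in a suit already at 4, so 24 draws are enough and 23 are not.

24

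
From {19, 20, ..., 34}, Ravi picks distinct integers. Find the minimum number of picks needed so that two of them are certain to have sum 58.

12

A set avoiding the sum 58 can contain at most one of each pair {x, 58−x}, plus the 6 elements whose complement lies outside the range or equal to its own complement.
The integers 19, …, 29 (11 of them) are such a set: any two sum to at least 19+20 = 39 and at most 28+29 = 57 < 58.
By pigeonhole, any 12th integer completes one of the 5 pairs, so 12 choices force a sum of 58.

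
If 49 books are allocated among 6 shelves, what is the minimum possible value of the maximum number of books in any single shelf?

Pigeonhole: the 6 shelves are the holes and the 49 books are the pigeons.
If every shelf held at most 8 books, the total would be at most 6 × 8 = 48, which is less than 49.
So some shelf holds at least ⌈49/6⌉ = 9 books.

9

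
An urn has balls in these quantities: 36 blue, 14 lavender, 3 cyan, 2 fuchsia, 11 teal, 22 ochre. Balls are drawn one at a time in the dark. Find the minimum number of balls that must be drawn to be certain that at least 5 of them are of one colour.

22

Put each drawn ball into a box by colour. The largest draw with every box below 5 takes min(count, 4) from each colour; colours with fewer than 4 contribute all they have.
Σ min(cᵢ, 4) = 4 + 4 + 3 + 2 + 4 + 4 = 21.
Draw number 21 + 1 = 22 must push one box to 5.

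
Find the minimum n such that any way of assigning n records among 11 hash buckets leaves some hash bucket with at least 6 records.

With 55 records one could put exactly 5 in each of the 11 hash buckets, and no hash bucket would reach 6.
Pigeonhole: one more record must land in a hash bucket that already has 5, giving it 6.
So 11 × 5 + 1 = 56 records are required.

56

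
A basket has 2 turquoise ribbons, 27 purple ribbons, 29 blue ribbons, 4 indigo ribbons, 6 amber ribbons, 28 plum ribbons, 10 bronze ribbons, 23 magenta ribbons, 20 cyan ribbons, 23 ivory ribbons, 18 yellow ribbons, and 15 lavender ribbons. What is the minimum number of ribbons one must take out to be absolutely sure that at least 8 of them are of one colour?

An adversary could hand out at most 7 ribbons per colour (turquoise, indigo, amber run out sooner): 2 + 7 + 7 + 4 + 6 + 7 + 7 + 7 + 7 + 7 + 7 + 7 = 75 ribbons and still no colour has 8.
By pigeonhole, one more ribbon lands in a colour already at 7, so 76 draws are enough and 75 are not.

76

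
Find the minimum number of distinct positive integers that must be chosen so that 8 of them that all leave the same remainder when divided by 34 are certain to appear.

The 34 residue classes mod 34 are the pigeonholes.
With 238 integers one could put 7 in each residue class and have no class reach 8.
The 239th integer pushes some class to 8, so 34·7 + 1 = 239.

239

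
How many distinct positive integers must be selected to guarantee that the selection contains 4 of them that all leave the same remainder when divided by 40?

121

Pigeonhole: the 40 residue classes mod 40 are the pigeonholes.
With 120 integers one could put 3 in each residue class and have no class reach 4.
The 121st integer pushes some class to 4, so 40·3 + 1 = 121.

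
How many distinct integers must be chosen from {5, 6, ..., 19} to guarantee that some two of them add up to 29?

Two chosen integers sum to 29 exactly when both halves of some pair {x, 29−x} with 10 ≤ x ≤ 29−x ≤ 19 are chosen — 5 such pairs.
The remaining 5 elements (those with no distinct partner in range) can never complete a 29-sum, so the worst case takes all of them and one from each pair: 5 + 5 = 10.
By the pigeonhole principle, the 11th integer has to be the second member of some pair, so 10 + 1 = 11.

11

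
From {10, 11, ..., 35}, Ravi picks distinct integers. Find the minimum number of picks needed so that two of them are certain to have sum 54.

19

Two chosen integers sum to 54 exactly when both halves of some pair {x, 54−x} with 19 ≤ x ≤ 54−x ≤ 35 are chosen — 8 such pairs.
The remaining 10 elements (those with no distinct partner in range) can never complete a 54-sum, so the worst case takes all of them and one from each pair: 10 + 8 = 18.
The 19th integer has to be the second member of some pair, so 18 + 1 = 19.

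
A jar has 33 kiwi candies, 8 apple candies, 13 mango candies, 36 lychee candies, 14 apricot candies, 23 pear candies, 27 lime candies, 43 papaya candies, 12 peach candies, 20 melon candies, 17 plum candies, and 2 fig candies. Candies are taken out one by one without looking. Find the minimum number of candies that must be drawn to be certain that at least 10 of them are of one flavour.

101

The 12 flavours are the holes; the candies drawn are the pigeons.
To avoid 10 of any one flavour, the worst case takes at most 9 of each flavour, or every candy of a flavour that has fewer than 9.
That gives 9 + 8 + 9 + 9 + 9 + 9 + 9 + 9 + 9 + 9 + 9 + 2 = 100 candies with no flavour reaching 10.
The next candy forces some flavour to 10, so 100 + 1 = 101.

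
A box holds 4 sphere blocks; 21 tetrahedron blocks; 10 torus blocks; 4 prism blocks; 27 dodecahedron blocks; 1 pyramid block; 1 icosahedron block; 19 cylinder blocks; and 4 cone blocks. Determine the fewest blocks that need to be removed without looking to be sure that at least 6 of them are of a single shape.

35

Pigeonhole: put each drawn block into a box by shape. The largest draw with every box below 6 takes min(count, 5) from each shape; shapes with fewer than 5 contribute all they have.
Σ min(cᵢ, 5) = 4 + 5 + 5 + 4 + 5 + 1 + 1 + 5 + 4 = 34.
Draw number 34 + 1 = 35 must push one box to 6.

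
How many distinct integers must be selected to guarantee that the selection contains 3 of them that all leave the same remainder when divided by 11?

23

The 11 residue classes mod 11 are the pigeonholes.
With 22 integers one could put 2 in each residue class and have no class reach 3.
The 23rd integer pushes some class to 3, so 11·2 + 1 = 23.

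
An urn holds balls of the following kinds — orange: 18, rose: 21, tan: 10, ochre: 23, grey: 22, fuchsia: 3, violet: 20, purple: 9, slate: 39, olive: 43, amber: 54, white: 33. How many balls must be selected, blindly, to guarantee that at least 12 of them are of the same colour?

122

By the pigeonhole principle, the 12 colours are the holes; the balls drawn are the pigeons.
To avoid 12 of any one colour, the worst case takes at most 11 of each colour, or every ball of a colour that has fewer than 11.
That gives 11 + 11 + 10 + 11 + 11 + 3 + 11 + 9 + 11 + 11 + 11 + 11 = 121 balls with no colour reaching 12.
The next ball forces some colour to 12, so 121 + 1 = 122.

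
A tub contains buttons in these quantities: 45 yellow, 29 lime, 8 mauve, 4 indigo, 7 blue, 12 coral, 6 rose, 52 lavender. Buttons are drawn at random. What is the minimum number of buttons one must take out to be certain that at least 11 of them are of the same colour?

An adversary could hand out at most 10 buttons per colour (4 colours run out sooner): 10 + 10 + 8 + 4 + 7 + 10 + 6 + 10 = 65 buttons and still no colour has 11.
By the pigeonhole principle, one more button lands in a colour already at 10, so 66 draws are enough and 65 are not.

66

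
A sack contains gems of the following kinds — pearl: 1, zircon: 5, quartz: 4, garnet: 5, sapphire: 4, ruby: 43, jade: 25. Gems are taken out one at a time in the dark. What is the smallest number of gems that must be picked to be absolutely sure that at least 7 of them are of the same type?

Put each drawn gem into a box by type. The largest draw with every box below 7 takes min(count, 6) from each type; types with fewer than 6 contribute all they have.
Σ min(cᵢ, 6) = 1 + 5 + 4 + 5 + 4 + 6 + 6 = 31.
Draw number 31 + 1 = 32 must push one box to 7.

32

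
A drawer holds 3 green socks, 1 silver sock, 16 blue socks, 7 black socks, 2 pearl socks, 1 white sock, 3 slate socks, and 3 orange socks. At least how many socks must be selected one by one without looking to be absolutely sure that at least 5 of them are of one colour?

The 8 colours are the holes; the socks drawn are the pigeons.
To avoid 5 of any one colour, the worst case takes at most 4 of each colour, or every sock of a colour that has fewer than 4.
That gives 3 + 1 + 4 + 4 + 2 + 1 + 3 + 3 = 21 socks with no colour reaching 5.
The next sock forces some colour to 5, so 21 + 1 = 22.

22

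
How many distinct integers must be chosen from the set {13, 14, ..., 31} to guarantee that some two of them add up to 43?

11

Group the elements by complementary pair {x, 43−x}: {13,30}, {14,29}, {15,28}, …, giving 9 two-element pairs and 1 integer whose partner 43−x falls outside [13,31].
Pigeonhole: treating each of those 10 groups as a pigeonhole, one can pick one integer per group — 10 integers — with no two summing to 43.
The 11th integer lands in an occupied pair, forcing a sum of 43.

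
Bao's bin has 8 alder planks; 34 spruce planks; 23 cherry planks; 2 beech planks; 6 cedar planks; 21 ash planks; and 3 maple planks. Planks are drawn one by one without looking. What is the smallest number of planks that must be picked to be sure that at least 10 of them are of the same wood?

47

An adversary could hand out at most 9 planks per wood (4 woods run out sooner): 8 + 9 + 9 + 2 + 6 + 9 + 3 = 46 planks and still no wood has 10.
Pigeonhole: one more plank lands in a wood already at 9, so 47 draws are enough and 46 are not.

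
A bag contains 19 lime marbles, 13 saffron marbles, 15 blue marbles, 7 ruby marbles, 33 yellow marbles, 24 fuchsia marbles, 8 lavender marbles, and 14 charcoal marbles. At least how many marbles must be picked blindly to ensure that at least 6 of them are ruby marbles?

132

In the worst case for collecting ruby marbles, every non-ruby marble comes out first.
There are 19 + 13 + 15 + 33 + 24 + 8 + 14 = 126 non-ruby marbles altogether.
After those, each further marble must be ruby, so 126 + 6 = 132 draws guarantee 6 ruby marbles.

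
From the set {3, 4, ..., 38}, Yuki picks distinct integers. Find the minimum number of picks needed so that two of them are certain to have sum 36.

Two chosen integers sum to 36 exactly when both halves of some pair {x, 36−x} with 3 ≤ x ≤ 36−x ≤ 33 are chosen — 15 such pairs.
The remaining 6 elements (those with no distinct partner in range) can never complete a 36-sum, so the worst case takes all of them and one from each pair: 6 + 15 = 21.
By the pigeonhole principle, the 22nd integer has to be the second member of some pair, so 21 + 1 = 22.

22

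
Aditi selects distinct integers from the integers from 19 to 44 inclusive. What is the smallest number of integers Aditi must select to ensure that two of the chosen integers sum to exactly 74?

20

A set avoiding the sum 74 can contain at most one of each pair {x, 74−x}, plus the 12 elements whose complement lies outside the range or equal to its own complement.
The integers 19, …, 37 (19 of them) are such a set: any two sum to at least 19+20 = 39 and at most 36+37 = 73 < 74.
Any 20th integer completes one of the 7 pairs, so 20 choices force a sum of 74.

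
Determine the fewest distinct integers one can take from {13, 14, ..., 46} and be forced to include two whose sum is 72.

25

Group the elements by complementary pair {x, 72−x}: {26,46}, {27,45}, {28,44}, …, giving 10 two-element pairs; the single value 36 (it cannot pair with itself since the integers are distinct); and 13 integers whose partner 72−x falls outside [13,46].
Treating each of those 24 groups as a pigeonhole, one can pick one integer per group — 24 integers — with no two summing to 72.
The 25th integer lands in an occupied pair, forcing a sum of 72.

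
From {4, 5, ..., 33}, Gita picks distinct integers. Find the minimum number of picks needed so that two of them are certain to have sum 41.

18

Group the elements by complementary pair {x, 41−x}: {8,33}, {9,32}, {10,31}, …, giving 13 two-element pairs and 4 integers whose partner 41−x falls outside [4,33].
Treating each of those 17 groups as a pigeonhole, one can pick one integer per group — 17 integers — with no two summing to 41.
The 18th integer lands in an occupied pair, forcing a sum of 41.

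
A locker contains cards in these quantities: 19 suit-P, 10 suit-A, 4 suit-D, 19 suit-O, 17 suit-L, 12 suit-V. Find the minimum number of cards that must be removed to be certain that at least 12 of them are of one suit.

The 6 suits are the holes; the cards drawn are the pigeons.
To avoid 12 of any one suit, the worst case takes at most 11 of each suit, or every card of a suit that has fewer than 11.
That gives 11 + 10 + 4 + 11 + 11 + 11 = 58 cards with no suit reaching 12.
The next card forces some suit to 12, so 58 + 1 = 59.

59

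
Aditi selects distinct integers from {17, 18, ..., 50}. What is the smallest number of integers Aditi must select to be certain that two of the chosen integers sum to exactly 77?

23

Group the elements by complementary pair {x, 77−x}: {27,50}, {28,49}, {29,48}, …, giving 12 two-element pairs and 10 integers whose partner 77−x falls outside [17,50].
By the pigeonhole principle, treating each of those 22 groups as a pigeonhole, one can pick one integer per group — 22 integers — with no two summing to 77.
The 23rd integer lands in an occupied pair, forcing a sum of 77.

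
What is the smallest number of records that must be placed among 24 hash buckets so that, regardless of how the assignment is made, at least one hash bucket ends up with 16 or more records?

361

With 360 records one could put exactly 15 in each of the 24 hash buckets, and no hash bucket would reach 16.
One more record must land in a hash bucket that already has 15, giving it 16.
So 24 × 15 + 1 = 361 records are required.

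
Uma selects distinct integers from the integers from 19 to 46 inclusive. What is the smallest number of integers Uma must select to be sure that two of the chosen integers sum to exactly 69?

Two chosen integers sum to 69 exactly when both halves of some pair {x, 69−x} with 23 ≤ x ≤ 69−x ≤ 46 are chosen — 12 such pairs.
The remaining 4 elements (those with no distinct partner in range) can never complete a 69-sum, so the worst case takes all of them and one from each pair: 4 + 12 = 16.
Pigeonhole: the 17th integer has to be the second member of some pair, so 16 + 1 = 17.

17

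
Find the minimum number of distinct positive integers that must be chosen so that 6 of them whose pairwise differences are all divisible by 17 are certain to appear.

Integers whose pairwise differences are multiples of 17 are exactly those sharing a remainder mod 17. By pigeonhole, the 17 residue classes mod 17 are the pigeonholes.
With 85 integers one could put 5 in each residue class and have no class reach 6.
The 86th integer pushes some class to 6, so 17·5 + 1 = 86.

86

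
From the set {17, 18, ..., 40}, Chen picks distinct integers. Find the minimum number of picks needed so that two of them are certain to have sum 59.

14

Two chosen integers sum to 59 exactly when both halves of some pair {x, 59−x} with 19 ≤ x ≤ 59−x ≤ 40 are chosen — 11 such pairs.
The remaining 2 elements (those with no distinct partner in range) can never complete a 59-sum, so the worst case takes all of them and one from each pair: 2 + 11 = 13.
The 14th integer has to be the second member of some pair, so 13 + 1 = 14.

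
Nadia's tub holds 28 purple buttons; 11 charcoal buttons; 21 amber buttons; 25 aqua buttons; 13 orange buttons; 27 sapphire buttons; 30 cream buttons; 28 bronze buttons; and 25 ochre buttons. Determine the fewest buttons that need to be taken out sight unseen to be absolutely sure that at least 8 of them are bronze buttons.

In the worst case for collecting bronze buttons, every non-bronze button comes out first.
There are 28 + 11 + 21 + 25 + 13 + 27 + 30 + 25 = 180 non-bronze buttons altogether.
After those, each further button must be bronze, so 180 + 8 = 188 draws guarantee 8 bronze buttons.

188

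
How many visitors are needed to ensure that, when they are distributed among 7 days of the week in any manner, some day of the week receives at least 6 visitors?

With 35 visitors one could put exactly 5 in each of the 7 days of the week, and no day of the week would reach 6.
By pigeonhole, one more visitor must land in a day of the week that already has 5, giving it 6.
So 7 × 5 + 1 = 36 visitors are required.

36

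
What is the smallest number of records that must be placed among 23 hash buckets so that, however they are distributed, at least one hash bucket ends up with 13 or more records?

277

With 276 records one could put exactly 12 in each of the 23 hash buckets, and no hash bucket would reach 13.
Pigeonhole: one more record must land in a hash bucket that already has 12, giving it 13.
So 23 × 12 + 1 = 277 records are required.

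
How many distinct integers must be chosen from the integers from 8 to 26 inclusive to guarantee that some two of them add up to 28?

Group the elements by complementary pair {x, 28−x}: {8,20}, {9,19}, {10,18}, …, giving 6 two-element pairs; the single value 14 (it cannot pair with itself since the integers are distinct); and 6 integers whose partner 28−x falls outside [8,26].
By the pigeonhole principle, treating each of those 13 groups as a pigeonhole, one can pick one integer per group — 13 integers — with no two summing to 28.
The 14th integer lands in an occupied pair, forcing a sum of 28.

14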